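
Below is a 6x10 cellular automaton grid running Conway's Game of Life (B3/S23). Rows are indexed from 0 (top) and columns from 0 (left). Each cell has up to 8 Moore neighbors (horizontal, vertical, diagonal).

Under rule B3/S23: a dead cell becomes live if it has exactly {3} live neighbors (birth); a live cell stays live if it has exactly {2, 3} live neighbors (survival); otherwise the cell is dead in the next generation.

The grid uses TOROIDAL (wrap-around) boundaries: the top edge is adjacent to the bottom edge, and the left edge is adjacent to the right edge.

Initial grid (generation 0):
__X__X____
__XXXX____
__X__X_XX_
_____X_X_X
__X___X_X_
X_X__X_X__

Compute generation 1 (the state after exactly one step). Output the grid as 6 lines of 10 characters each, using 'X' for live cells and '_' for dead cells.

Answer: __X__X____
_XX__X____
__X__X_XX_
_____X___X
_X___X__XX
__XX_X_X__

Derivation:
Simulating step by step:
Generation 0 (given above): 20 live cells
Generation 1: 19 live cells
(generation 1 grid is the final answer)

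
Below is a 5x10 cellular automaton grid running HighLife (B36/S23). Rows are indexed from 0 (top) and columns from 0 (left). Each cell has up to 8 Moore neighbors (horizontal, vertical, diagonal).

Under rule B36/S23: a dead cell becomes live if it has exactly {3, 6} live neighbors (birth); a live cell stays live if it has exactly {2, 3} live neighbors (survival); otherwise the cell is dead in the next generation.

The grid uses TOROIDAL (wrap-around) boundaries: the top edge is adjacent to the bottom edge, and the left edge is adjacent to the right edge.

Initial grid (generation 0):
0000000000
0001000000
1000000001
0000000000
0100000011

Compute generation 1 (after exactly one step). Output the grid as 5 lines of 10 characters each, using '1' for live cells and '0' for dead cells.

Simulating step by step:
Generation 0 (given above): 6 live cells
Generation 1: 1 live cells
(generation 1 grid is the final answer)

Answer: 0000000000
0000000000
0000000000
0000000010
0000000000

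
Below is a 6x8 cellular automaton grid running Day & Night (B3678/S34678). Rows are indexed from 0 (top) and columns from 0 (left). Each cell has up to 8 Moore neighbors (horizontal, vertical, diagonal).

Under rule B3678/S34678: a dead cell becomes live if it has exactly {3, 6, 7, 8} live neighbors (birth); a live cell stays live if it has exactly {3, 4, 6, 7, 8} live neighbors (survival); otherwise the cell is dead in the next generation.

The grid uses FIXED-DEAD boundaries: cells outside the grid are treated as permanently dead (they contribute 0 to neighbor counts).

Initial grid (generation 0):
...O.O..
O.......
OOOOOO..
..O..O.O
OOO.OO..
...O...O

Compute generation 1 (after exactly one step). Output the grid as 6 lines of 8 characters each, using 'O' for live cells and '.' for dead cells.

Simulating step by step:
Generation 0 (given above): 19 live cells
Generation 1: 16 live cells
(generation 1 grid is the final answer)

Answer: ........
.....O..
.OOOO.O.
.O.OOO..
.OO.O...
.OO.O...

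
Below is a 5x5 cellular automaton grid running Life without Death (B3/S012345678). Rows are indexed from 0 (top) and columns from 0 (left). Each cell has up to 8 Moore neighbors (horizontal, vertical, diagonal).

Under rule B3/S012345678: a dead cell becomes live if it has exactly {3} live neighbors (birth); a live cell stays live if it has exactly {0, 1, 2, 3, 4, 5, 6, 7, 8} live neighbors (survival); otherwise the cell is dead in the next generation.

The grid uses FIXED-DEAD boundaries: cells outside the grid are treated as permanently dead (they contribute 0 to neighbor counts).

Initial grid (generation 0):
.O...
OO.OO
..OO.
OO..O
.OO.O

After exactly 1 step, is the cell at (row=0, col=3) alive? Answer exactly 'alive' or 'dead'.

Simulating step by step:
Generation 0 (given above): 13 live cells
Generation 1: 17 live cells
OOO..
OO.OO
..OO.
OO..O
OOOOO

Cell (0,3) at generation 1: 0 -> dead

Answer: dead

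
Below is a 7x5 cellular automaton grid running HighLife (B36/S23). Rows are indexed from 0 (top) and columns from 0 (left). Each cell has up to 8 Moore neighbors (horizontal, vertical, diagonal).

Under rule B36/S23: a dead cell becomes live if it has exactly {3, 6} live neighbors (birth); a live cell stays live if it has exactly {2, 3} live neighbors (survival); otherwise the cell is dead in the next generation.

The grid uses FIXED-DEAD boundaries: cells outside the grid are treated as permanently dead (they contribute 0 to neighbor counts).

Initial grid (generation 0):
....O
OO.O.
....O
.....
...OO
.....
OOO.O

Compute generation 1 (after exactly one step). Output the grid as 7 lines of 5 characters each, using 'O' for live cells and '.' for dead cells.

Answer: .....
...OO
.....
...OO
.....
.OO.O
.O...

Derivation:
Simulating step by step:
Generation 0 (given above): 11 live cells
Generation 1: 8 live cells
(generation 1 grid is the final answer)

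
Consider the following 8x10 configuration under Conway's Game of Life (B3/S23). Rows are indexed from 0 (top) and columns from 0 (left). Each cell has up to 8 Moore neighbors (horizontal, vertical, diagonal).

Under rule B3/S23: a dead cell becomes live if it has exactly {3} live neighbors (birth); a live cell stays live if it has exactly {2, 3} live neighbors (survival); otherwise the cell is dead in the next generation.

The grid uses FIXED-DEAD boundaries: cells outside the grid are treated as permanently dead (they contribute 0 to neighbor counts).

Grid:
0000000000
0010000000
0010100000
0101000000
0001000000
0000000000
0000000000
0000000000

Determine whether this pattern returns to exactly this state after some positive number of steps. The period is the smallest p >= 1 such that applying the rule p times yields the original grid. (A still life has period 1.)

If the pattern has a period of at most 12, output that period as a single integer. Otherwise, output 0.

Simulating and comparing each generation to the original:
Gen 0 (original, given above): 6 live cells
Gen 1: 6 live cells, differs from original
Gen 2: 6 live cells, MATCHES original -> period = 2

Answer: 2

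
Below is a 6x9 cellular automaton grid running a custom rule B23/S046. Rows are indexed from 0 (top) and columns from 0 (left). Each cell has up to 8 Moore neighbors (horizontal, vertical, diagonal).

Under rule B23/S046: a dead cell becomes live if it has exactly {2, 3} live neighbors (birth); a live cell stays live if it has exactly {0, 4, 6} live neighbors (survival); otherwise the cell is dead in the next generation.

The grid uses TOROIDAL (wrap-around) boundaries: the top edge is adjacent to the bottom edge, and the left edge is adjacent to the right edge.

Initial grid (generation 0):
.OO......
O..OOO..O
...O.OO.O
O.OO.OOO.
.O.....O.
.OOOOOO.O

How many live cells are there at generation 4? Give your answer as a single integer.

Simulating step by step:
Generation 0 (given above): 26 live cells
Generation 1: 17 live cells
.O....OOO
.O..O.OO.
.O.O....O
.O.....O.
.O.....O.
.O.....O.
Generation 2: 16 live cells
..O..OO..
...O.O...
....OOO..
......O.O
O.O...O.O
..O....O.
Generation 3: 20 live cells
.O.OO..O.
..O....O.
...O.O.O.
OO.OO....
.O.O.O...
O..O.O..O
Generation 4: 18 live cells
O....OO..
.O...O..O
OO....O.O
.....OO.O
......O.O
.O....OO.
Population at generation 4: 18

Answer: 18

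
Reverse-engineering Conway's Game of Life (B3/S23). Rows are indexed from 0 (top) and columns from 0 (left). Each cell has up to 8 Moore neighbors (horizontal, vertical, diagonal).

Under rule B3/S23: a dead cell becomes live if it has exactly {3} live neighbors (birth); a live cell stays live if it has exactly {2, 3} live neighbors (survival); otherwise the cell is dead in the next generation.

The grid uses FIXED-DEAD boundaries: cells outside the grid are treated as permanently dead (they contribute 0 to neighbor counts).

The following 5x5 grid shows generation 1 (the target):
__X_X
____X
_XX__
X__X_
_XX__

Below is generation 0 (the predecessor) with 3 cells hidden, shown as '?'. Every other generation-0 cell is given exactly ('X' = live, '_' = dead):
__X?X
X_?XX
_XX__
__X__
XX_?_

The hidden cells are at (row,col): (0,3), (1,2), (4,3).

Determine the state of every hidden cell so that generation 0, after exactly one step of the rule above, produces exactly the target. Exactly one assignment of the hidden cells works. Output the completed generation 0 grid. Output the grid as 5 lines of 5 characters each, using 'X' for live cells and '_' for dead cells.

Answer: __XXX
X__XX
_XX__
__X__
XX_X_

Derivation:
Hidden generation-0 cells (in order): (0,3), (1,2), (4,3).
A hidden cell only influences target cells in its own 3x3 neighborhood. Try each of the 2^3 = 8 assignments, step the completed generation 0 forward once under B3/S23, and compare with the target:
  (0,3)=_ (1,2)=_ (4,3)=_ -> step gives (0,2)='_' but target has 'X' -> reject
  (0,3)=_ (1,2)=_ (4,3)=X -> step gives (0,2)='_' but target has 'X' -> reject
  (0,3)=_ (1,2)=X (4,3)=_ -> step gives (0,1)='X' but target has '_' -> reject
  (0,3)=_ (1,2)=X (4,3)=X -> step gives (0,1)='X' but target has '_' -> reject
  (0,3)=X (1,2)=_ (4,3)=_ -> step gives (3,2)='X' but target has '_' -> reject
  (0,3)=X (1,2)=_ (4,3)=X -> step reproduces the target at every cell -> ACCEPT
  (0,3)=X (1,2)=X (4,3)=_ -> step gives (0,1)='X' but target has '_' -> reject
  (0,3)=X (1,2)=X (4,3)=X -> step gives (0,1)='X' but target has '_' -> reject
Unique solution: (0,3)=live, (1,2)=dead, (4,3)=live.
Check: live-neighbor counts of every cell in the completed generation 0:
12243
14553
23342
35431
12311
Applying B3/S23 to generation 0 with these counts gives:
__X_X
____X
_XX__
X__X_
_XX__
which matches the target exactly.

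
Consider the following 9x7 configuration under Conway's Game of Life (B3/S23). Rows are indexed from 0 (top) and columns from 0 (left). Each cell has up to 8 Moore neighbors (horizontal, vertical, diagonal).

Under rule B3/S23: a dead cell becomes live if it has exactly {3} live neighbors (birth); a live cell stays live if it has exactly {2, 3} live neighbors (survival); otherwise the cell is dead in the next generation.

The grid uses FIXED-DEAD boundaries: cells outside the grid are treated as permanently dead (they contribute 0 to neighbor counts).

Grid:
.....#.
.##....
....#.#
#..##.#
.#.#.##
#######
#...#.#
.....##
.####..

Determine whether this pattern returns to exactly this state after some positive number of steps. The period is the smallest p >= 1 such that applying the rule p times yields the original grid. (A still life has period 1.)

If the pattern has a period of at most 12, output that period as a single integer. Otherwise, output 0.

Answer: 0

Derivation:
Simulating and comparing each generation to the original:
Gen 0 (original, given above): 29 live cells
Gen 1: 17 live cells, differs from original
Gen 2: 17 live cells, differs from original
Gen 3: 12 live cells, differs from original
Gen 4: 15 live cells, differs from original
Gen 5: 13 live cells, differs from original
Gen 6: 17 live cells, differs from original
Gen 7: 13 live cells, differs from original
Gen 8: 16 live cells, differs from original
Gen 9: 18 live cells, differs from original
Gen 10: 11 live cells, differs from original
Gen 11: 7 live cells, differs from original
Gen 12: 3 live cells, differs from original
No period found within 12 steps.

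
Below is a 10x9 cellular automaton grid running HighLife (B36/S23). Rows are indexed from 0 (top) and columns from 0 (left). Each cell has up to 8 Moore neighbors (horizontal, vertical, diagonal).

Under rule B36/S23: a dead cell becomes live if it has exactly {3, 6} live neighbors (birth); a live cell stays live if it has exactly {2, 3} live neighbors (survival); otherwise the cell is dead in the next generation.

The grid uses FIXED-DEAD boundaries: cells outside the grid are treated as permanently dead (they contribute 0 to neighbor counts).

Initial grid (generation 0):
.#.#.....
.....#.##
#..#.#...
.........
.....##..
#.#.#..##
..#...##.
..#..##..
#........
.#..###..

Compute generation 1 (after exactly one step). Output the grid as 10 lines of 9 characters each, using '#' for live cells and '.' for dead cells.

Answer: .........
..#...#..
....#.#..
....###..
.....###.
.#.#....#
..#.....#
.#...###.
.#..#....
.....#...

Derivation:
Simulating step by step:
Generation 0 (given above): 26 live cells
Generation 1: 22 live cells
(generation 1 grid is the final answer)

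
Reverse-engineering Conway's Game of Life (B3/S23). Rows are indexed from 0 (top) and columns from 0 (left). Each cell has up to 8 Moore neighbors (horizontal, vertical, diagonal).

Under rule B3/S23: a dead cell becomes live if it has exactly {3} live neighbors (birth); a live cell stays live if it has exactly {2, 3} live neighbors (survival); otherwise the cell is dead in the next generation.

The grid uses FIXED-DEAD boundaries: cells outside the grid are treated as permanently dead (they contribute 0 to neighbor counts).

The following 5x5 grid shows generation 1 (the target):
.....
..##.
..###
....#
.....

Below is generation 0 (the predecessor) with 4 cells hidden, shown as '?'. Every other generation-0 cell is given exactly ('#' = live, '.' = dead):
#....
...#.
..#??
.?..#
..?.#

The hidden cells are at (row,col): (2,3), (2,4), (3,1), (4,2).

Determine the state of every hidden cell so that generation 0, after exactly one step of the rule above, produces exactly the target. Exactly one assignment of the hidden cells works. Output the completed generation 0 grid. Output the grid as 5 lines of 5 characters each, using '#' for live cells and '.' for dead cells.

Hidden generation-0 cells (in order): (2,3), (2,4), (3,1), (4,2).
A hidden cell only influences target cells in its own 3x3 neighborhood. Try each of the 2^4 = 16 assignments, step the completed generation 0 forward once under B3/S23, and compare with the target:
  (2,3)=. (2,4)=. (3,1)=. (4,2)=. -> step gives (1,2)='.' but target has '#' -> reject
  (2,3)=. (2,4)=. (3,1)=. (4,2)=# -> step gives (1,2)='.' but target has '#' -> reject
  (2,3)=. (2,4)=. (3,1)=# (4,2)=. -> step gives (1,2)='.' but target has '#' -> reject
  (2,3)=. (2,4)=. (3,1)=# (4,2)=# -> step gives (1,2)='.' but target has '#' -> reject
  (2,3)=. (2,4)=# (3,1)=. (4,2)=. -> step gives (1,2)='.' but target has '#' -> reject
  (2,3)=. (2,4)=# (3,1)=. (4,2)=# -> step gives (1,2)='.' but target has '#' -> reject
  (2,3)=. (2,4)=# (3,1)=# (4,2)=. -> step gives (1,2)='.' but target has '#' -> reject
  (2,3)=. (2,4)=# (3,1)=# (4,2)=# -> step gives (1,2)='.' but target has '#' -> reject
  (2,3)=# (2,4)=. (3,1)=. (4,2)=. -> step reproduces the target at every cell -> ACCEPT
  (2,3)=# (2,4)=. (3,1)=. (4,2)=# -> step gives (3,2)='#' but target has '.' -> reject
  (2,3)=# (2,4)=. (3,1)=# (4,2)=. -> step gives (3,2)='#' but target has '.' -> reject
  (2,3)=# (2,4)=. (3,1)=# (4,2)=# -> step gives (3,1)='#' but target has '.' -> reject
  (2,3)=# (2,4)=# (3,1)=. (4,2)=. -> step gives (1,4)='#' but target has '.' -> reject
  (2,3)=# (2,4)=# (3,1)=. (4,2)=# -> step gives (1,4)='#' but target has '.' -> reject
  (2,3)=# (2,4)=# (3,1)=# (4,2)=. -> step gives (1,4)='#' but target has '.' -> reject
  (2,3)=# (2,4)=# (3,1)=# (4,2)=# -> step gives (1,4)='#' but target has '.' -> reject
Unique solution: (2,3)=live, (2,4)=dead, (3,1)=dead, (4,2)=dead.
Check: live-neighbor counts of every cell in the completed generation 0:
01111
12322
01233
01242
00021
Applying B3/S23 to generation 0 with these counts gives:
.....
..##.
..###
....#
.....
which matches the target exactly.

Answer: #....
...#.
..##.
....#
....#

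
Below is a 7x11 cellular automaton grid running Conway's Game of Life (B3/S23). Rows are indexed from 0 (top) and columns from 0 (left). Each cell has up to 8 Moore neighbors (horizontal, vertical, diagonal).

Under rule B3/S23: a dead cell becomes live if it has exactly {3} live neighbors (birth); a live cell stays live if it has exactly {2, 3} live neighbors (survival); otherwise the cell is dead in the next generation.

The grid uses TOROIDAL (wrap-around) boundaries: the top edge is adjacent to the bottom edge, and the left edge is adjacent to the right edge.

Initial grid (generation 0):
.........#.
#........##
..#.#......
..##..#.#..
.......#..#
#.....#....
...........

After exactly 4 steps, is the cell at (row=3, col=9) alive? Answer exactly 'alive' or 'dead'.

Simulating step by step:
Generation 0 (given above): 14 live cells
Generation 1: 12 live cells
.........#.
.........##
.##......##
..##...#...
......##...
...........
...........
Generation 2: 19 live cells
.........##
#.......#..
####....###
.###..###..
......##...
...........
...........
Generation 3: 12 live cells
.........##
..#.....#..
...#......#
...#..#...#
..#...#.#..
...........
...........
Generation 4: 10 live cells
.........#.
..........#
..##.....#.
..##...#.#.
.......#...
...........
...........

Cell (3,9) at generation 4: 1 -> alive

Answer: alive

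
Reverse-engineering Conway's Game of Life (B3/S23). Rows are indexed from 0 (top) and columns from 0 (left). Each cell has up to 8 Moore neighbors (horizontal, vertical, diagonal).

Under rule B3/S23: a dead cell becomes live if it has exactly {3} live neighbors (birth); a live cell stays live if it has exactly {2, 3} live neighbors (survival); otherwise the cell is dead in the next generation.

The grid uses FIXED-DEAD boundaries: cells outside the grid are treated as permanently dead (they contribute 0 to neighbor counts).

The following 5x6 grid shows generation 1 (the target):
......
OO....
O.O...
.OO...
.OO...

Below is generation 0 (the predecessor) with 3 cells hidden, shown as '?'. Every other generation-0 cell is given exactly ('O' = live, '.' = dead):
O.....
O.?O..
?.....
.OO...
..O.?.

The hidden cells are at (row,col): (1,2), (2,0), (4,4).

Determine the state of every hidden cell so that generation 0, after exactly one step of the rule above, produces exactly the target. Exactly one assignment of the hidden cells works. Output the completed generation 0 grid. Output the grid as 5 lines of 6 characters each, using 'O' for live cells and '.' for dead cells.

Answer: O.....
O..O..
O.....
.OO...
..O...

Derivation:
Hidden generation-0 cells (in order): (1,2), (2,0), (4,4).
A hidden cell only influences target cells in its own 3x3 neighborhood. Try each of the 2^3 = 8 assignments, step the completed generation 0 forward once under B3/S23, and compare with the target:
  (1,2)=. (2,0)=. (4,4)=. -> step gives (1,0)='.' but target has 'O' -> reject
  (1,2)=. (2,0)=. (4,4)=O -> step gives (1,0)='.' but target has 'O' -> reject
  (1,2)=. (2,0)=O (4,4)=. -> step reproduces the target at every cell -> ACCEPT
  (1,2)=. (2,0)=O (4,4)=O -> step gives (3,3)='O' but target has '.' -> reject
  (1,2)=O (2,0)=. (4,4)=. -> step gives (0,1)='O' but target has '.' -> reject
  (1,2)=O (2,0)=. (4,4)=O -> step gives (0,1)='O' but target has '.' -> reject
  (1,2)=O (2,0)=O (4,4)=. -> step gives (0,1)='O' but target has '.' -> reject
  (1,2)=O (2,0)=O (4,4)=O -> step gives (0,1)='O' but target has '.' -> reject
Unique solution: (1,2)=dead, (2,0)=live, (4,4)=dead.
Check: live-neighbor counts of every cell in the completed generation 0:
121110
231010
243210
232200
132200
Applying B3/S23 to generation 0 with these counts gives:
......
OO....
O.O...
.OO...
.OO...
which matches the target exactly.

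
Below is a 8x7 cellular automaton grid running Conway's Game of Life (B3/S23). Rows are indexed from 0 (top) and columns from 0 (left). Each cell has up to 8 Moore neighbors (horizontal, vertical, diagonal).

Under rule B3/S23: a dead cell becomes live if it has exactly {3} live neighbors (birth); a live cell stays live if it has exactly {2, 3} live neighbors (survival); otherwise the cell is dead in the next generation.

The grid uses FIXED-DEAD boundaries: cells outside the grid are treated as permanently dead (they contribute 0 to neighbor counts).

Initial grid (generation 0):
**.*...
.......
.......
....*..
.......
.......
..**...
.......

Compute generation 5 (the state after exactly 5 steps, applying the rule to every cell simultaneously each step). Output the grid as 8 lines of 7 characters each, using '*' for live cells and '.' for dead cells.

Simulating step by step:
Generation 0 (given above): 6 live cells
Generation 1: 0 live cells
.......
.......
.......
.......
.......
.......
.......
.......
Generation 2: 0 live cells
.......
.......
.......
.......
.......
.......
.......
.......
Generation 3: 0 live cells
.......
.......
.......
.......
.......
.......
.......
.......
Generation 4: 0 live cells
.......
.......
.......
.......
.......
.......
.......
.......
Generation 5: 0 live cells
(generation 5 grid is the final answer)

Answer: .......
.......
.......
.......
.......
.......
.......
.......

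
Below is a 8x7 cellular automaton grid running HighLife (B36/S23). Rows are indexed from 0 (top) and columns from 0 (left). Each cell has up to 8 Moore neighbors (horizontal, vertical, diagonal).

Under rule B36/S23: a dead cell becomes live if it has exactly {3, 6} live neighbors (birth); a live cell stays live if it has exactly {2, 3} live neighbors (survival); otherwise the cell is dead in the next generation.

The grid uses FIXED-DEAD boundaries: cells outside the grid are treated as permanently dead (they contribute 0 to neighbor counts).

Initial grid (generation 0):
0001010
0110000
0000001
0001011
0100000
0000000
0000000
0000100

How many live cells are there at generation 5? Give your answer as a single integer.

Answer: 10

Derivation:
Simulating step by step:
Generation 0 (given above): 10 live cells
Generation 1: 7 live cells
0010000
0010000
0010011
0000011
0000000
0000000
0000000
0000000
Generation 2: 7 live cells
0000000
0111000
0000011
0000011
0000000
0000000
0000000
0000000
Generation 3: 8 live cells
0010000
0010000
0010111
0000011
0000000
0000000
0000000
0000000
Generation 4: 8 live cells
0000000
0110010
0001101
0000101
0000000
0000000
0000000
0000000
Generation 5: 10 live cells
0000000
0011110
0011101
0001100
0000000
0000000
0000000
0000000
Population at generation 5: 10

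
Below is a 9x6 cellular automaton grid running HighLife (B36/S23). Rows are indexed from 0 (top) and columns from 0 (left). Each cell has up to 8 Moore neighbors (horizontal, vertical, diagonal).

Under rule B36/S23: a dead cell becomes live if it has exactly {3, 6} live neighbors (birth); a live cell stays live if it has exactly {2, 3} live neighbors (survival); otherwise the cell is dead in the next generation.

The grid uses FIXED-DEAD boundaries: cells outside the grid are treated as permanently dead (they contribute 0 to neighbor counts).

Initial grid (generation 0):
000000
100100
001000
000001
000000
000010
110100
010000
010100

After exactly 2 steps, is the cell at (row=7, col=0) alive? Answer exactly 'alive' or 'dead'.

Answer: alive

Derivation:
Simulating step by step:
Generation 0 (given above): 11 live cells
Generation 1: 5 live cells
000000
000000
000000
000000
000000
000000
111000
010000
001000
Generation 2: 5 live cells
000000
000000
000000
000000
000000
010000
111000
100000
000000

Cell (7,0) at generation 2: 1 -> alive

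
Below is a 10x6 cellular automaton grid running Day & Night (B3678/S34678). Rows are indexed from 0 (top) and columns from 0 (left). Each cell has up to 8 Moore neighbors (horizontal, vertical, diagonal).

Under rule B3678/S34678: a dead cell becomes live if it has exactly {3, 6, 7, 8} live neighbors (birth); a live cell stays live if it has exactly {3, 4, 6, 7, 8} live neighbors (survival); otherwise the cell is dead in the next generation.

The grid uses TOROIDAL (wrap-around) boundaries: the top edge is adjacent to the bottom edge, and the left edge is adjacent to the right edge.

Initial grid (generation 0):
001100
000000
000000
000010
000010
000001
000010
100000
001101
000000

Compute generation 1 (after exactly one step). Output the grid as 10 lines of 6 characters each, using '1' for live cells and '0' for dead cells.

Answer: 000000
000000
000000
000000
000001
000010
000001
000111
000000
000010

Derivation:
Simulating step by step:
Generation 0 (given above): 10 live cells
Generation 1: 7 live cells
(generation 1 grid is the final answer)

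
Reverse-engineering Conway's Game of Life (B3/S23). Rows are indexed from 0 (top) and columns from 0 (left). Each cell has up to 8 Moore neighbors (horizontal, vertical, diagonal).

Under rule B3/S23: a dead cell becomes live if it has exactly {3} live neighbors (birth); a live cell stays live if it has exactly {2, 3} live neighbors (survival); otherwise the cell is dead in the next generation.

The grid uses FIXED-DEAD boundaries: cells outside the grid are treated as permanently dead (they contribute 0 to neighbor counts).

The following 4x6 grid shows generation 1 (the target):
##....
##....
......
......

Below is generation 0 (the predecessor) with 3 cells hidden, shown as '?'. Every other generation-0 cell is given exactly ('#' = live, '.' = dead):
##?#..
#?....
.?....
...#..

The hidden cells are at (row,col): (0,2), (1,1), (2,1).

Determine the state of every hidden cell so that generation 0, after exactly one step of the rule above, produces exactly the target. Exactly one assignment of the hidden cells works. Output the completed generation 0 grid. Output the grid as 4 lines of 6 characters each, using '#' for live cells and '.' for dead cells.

Hidden generation-0 cells (in order): (0,2), (1,1), (2,1).
A hidden cell only influences target cells in its own 3x3 neighborhood. Try each of the 2^3 = 8 assignments, step the completed generation 0 forward once under B3/S23, and compare with the target:
  (0,2)=. (1,1)=. (2,1)=. -> step reproduces the target at every cell -> ACCEPT
  (0,2)=. (1,1)=. (2,1)=# -> step gives (1,1)='.' but target has '#' -> reject
  (0,2)=. (1,1)=# (2,1)=. -> step gives (0,2)='#' but target has '.' -> reject
  (0,2)=. (1,1)=# (2,1)=# -> step gives (0,2)='#' but target has '.' -> reject
  (0,2)=# (1,1)=. (2,1)=. -> step gives (0,2)='#' but target has '.' -> reject
  (0,2)=# (1,1)=. (2,1)=# -> step gives (0,2)='#' but target has '.' -> reject
  (0,2)=# (1,1)=# (2,1)=. -> step gives (0,1)='.' but target has '#' -> reject
  (0,2)=# (1,1)=# (2,1)=# -> step gives (0,1)='.' but target has '#' -> reject
Unique solution: (0,2)=dead, (1,1)=dead, (2,1)=dead.
Check: live-neighbor counts of every cell in the completed generation 0:
222010
232110
111110
001010
Applying B3/S23 to generation 0 with these counts gives:
##....
##....
......
......
which matches the target exactly.

Answer: ##.#..
#.....
......
...#..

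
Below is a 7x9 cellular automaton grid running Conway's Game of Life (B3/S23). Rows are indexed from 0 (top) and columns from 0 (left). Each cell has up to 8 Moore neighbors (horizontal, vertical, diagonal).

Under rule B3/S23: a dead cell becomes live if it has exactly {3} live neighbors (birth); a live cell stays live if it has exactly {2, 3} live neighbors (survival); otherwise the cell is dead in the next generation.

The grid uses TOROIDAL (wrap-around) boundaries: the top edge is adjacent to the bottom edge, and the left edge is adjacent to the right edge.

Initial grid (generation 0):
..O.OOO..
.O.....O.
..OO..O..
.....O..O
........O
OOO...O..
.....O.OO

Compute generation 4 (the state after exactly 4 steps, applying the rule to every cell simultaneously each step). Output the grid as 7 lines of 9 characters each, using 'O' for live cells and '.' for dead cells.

Simulating step by step:
Generation 0 (given above): 19 live cells
Generation 1: 22 live cells
....OO..O
.O..O..O.
..O...OO.
.......O.
.O.....OO
OO....O..
O.OOO..OO
Generation 2: 22 live cells
.OO..OO..
...OO..OO
......OOO
.........
.O....OOO
...O..O..
..OOO.OO.
Generation 3: 18 live cells
.O......O
O.OOO...O
......O.O
O........
......OO.
...OO...O
.O..O..O.
Generation 4: 26 live cells
(generation 4 grid is the final answer)

Answer: .O..O..OO
.OOO....O
.O.O...OO
......O.O
.......OO
...OOOO.O
..OOO..OO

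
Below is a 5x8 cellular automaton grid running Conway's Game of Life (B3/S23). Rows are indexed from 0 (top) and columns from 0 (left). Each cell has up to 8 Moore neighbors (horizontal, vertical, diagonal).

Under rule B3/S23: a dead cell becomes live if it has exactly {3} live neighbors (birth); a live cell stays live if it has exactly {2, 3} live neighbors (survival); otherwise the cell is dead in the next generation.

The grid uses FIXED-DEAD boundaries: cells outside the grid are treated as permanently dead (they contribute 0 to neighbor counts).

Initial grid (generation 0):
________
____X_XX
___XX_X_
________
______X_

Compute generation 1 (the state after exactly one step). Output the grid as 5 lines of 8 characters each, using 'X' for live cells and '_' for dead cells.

Answer: ________
___XX_XX
___XX_XX
_____X__
________

Derivation:
Simulating step by step:
Generation 0 (given above): 7 live cells
Generation 1: 9 live cells
(generation 1 grid is the final answer)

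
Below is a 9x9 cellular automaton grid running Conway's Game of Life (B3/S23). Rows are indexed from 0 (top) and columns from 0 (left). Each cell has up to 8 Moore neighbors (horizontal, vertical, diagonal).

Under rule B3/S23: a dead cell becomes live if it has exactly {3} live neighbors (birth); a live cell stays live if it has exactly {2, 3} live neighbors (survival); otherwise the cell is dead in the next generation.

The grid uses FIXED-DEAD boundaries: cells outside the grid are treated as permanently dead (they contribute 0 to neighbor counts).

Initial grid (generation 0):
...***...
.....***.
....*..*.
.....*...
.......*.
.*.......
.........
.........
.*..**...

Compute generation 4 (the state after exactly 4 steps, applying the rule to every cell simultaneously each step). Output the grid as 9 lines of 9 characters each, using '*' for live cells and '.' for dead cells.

Simulating step by step:
Generation 0 (given above): 14 live cells
Generation 1: 7 live cells
....**...
...*...*.
....*..*.
......*..
.........
.........
.........
.........
.........
Generation 2: 6 live cells
....*....
...*.**..
......**.
.........
.........
.........
.........
.........
.........
Generation 3: 9 live cells
....**...
....****.
.....***.
.........
.........
.........
.........
.........
.........
Generation 4: 5 live cells
(generation 4 grid is the final answer)

Answer: ....*....
.......*.
....*..*.
......*..
.........
.........
.........
.........
.........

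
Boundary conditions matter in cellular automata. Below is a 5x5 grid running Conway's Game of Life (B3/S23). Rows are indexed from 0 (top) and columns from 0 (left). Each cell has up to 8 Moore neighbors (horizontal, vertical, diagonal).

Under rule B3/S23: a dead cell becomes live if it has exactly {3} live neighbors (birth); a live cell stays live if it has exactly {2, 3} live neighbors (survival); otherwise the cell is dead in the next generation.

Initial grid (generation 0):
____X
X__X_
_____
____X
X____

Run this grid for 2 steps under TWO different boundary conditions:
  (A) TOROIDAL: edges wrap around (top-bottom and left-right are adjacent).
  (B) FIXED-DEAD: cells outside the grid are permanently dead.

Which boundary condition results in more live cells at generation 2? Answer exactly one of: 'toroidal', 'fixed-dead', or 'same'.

Under TOROIDAL boundary, generation 2:
___X_
___XX
_____
X___X
X___X
Population = 7

Under FIXED-DEAD boundary, generation 2:
_____
_____
_____
_____
_____
Population = 0

Comparison: toroidal=7, fixed-dead=0 -> toroidal

Answer: toroidal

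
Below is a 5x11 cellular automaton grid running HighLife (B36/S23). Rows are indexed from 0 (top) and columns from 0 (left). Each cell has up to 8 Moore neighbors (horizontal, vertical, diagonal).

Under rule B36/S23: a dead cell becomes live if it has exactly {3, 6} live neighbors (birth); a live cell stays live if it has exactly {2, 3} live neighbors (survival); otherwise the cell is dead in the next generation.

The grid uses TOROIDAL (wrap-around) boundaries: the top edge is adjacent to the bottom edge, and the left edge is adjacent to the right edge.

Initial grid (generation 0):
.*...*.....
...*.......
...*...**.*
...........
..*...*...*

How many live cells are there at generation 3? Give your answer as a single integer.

Answer: 0

Derivation:
Simulating step by step:
Generation 0 (given above): 10 live cells
Generation 1: 5 live cells
..*........
..*.*......
...........
.......*.*.
...........
Generation 2: 2 live cells
...*.......
...*.......
...........
...........
...........
Generation 3: 0 live cells
...........
...........
...........
...........
...........
Population at generation 3: 0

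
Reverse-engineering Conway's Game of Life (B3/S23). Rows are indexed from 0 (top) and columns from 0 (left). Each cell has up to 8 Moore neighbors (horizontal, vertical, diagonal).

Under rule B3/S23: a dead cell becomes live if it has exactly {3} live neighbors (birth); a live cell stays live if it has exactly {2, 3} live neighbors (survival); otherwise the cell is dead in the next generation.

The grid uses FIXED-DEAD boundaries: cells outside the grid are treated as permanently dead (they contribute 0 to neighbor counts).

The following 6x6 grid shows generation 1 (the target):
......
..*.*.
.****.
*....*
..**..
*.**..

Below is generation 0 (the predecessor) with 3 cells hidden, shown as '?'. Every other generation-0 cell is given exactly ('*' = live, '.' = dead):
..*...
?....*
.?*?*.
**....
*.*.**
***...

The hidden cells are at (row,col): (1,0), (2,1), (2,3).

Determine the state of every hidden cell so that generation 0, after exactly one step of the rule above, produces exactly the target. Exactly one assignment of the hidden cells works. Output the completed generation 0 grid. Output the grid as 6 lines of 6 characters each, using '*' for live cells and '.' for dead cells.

Hidden generation-0 cells (in order): (1,0), (2,1), (2,3).
A hidden cell only influences target cells in its own 3x3 neighborhood. Try each of the 2^3 = 8 assignments, step the completed generation 0 forward once under B3/S23, and compare with the target:
  (1,0)=. (2,1)=. (2,3)=. -> step gives (1,2)='.' but target has '*' -> reject
  (1,0)=. (2,1)=. (2,3)=* -> step reproduces the target at every cell -> ACCEPT
  (1,0)=. (2,1)=* (2,3)=. -> step gives (1,1)='*' but target has '.' -> reject
  (1,0)=. (2,1)=* (2,3)=* -> step gives (1,1)='*' but target has '.' -> reject
  (1,0)=* (2,1)=. (2,3)=. -> step gives (1,1)='*' but target has '.' -> reject
  (1,0)=* (2,1)=. (2,3)=* -> step gives (1,1)='*' but target has '.' -> reject
  (1,0)=* (2,1)=* (2,3)=. -> step gives (1,3)='*' but target has '.' -> reject
  (1,0)=* (2,1)=* (2,3)=* -> step gives (1,2)='.' but target has '*' -> reject
Unique solution: (1,0)=dead, (2,1)=dead, (2,3)=live.
Check: live-neighbor counts of every cell in the completed generation 0:
010111
023431
232222
244543
473311
242322
Applying B3/S23 to generation 0 with these counts gives:
......
..*.*.
.****.
*....*
..**..
*.**..
which matches the target exactly.

Answer: ..*...
.....*
..***.
**....
*.*.**
***...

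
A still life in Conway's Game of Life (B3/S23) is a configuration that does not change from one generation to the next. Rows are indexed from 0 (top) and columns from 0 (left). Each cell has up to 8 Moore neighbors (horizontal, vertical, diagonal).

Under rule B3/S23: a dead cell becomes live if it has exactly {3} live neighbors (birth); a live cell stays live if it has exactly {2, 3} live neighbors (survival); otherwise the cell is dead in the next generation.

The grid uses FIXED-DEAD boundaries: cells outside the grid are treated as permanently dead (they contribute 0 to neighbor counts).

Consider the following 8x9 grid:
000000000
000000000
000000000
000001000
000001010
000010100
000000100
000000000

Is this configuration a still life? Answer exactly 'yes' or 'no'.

Compute generation 1 and compare to generation 0 (given above):
Generation 1:
000000000
000000000
000000000
000000100
000011000
000000110
000001000
000000000
Cell (3,5) differs: gen0=1 vs gen1=0 -> NOT a still life.

Answer: no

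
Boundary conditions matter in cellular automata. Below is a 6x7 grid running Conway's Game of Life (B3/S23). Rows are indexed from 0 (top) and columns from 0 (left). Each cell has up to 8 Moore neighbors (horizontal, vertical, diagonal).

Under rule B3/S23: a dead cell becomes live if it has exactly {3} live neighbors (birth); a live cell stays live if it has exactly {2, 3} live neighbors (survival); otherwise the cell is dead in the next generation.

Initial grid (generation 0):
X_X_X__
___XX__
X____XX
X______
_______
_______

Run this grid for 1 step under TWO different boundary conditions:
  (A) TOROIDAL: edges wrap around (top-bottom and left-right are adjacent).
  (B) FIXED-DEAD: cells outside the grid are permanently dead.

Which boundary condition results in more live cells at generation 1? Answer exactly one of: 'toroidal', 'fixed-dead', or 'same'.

Answer: toroidal

Derivation:
Under TOROIDAL boundary, generation 1:
____X__
XX_XX__
X___XXX
X______
_______
_______
Population = 10

Under FIXED-DEAD boundary, generation 1:
____X__
_X_XX__
____XX_
_______
_______
_______
Population = 6

Comparison: toroidal=10, fixed-dead=6 -> toroidal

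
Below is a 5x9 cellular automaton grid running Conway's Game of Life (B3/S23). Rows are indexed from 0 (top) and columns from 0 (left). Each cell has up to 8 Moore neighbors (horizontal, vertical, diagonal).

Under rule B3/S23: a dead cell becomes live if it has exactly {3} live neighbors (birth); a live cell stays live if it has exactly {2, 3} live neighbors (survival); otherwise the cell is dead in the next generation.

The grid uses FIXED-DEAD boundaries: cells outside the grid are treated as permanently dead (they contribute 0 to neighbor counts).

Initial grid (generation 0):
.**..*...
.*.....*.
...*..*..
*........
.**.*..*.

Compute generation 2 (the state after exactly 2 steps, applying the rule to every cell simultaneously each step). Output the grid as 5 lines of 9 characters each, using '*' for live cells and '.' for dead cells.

Answer: .**......
.**......
.*.......
.**......
.*.......

Derivation:
Simulating step by step:
Generation 0 (given above): 12 live cells
Generation 1: 8 live cells
.**......
.*....*..
.........
.***.....
.*.......
Generation 2: 8 live cells
(generation 2 grid is the final answer)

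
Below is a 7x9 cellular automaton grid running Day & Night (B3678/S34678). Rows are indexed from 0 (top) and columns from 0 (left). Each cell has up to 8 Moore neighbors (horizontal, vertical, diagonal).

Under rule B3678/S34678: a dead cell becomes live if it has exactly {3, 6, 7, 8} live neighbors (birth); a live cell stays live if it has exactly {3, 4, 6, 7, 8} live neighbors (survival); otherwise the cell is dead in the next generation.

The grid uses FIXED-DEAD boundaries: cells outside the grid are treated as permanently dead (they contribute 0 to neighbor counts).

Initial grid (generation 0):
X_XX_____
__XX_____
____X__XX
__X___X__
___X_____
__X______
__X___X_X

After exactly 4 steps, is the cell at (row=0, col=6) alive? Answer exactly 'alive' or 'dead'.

Answer: dead

Derivation:
Simulating step by step:
Generation 0 (given above): 15 live cells
Generation 1: 12 live cells
_XXX_____
_XXXX____
__X______
___X___X_
__X______
___X_____
_________
Generation 2: 10 live cells
_X_XX____
_XX______
_XX_X____
__X______
___X_____
_________
_________
Generation 3: 7 live cells
_________
XX__X____
_XX______
_XX______
_________
_________
_________
Generation 4: 6 live cells
_________
_XX______
__XX_____
_XX______
_________
_________
_________

Cell (0,6) at generation 4: 0 -> dead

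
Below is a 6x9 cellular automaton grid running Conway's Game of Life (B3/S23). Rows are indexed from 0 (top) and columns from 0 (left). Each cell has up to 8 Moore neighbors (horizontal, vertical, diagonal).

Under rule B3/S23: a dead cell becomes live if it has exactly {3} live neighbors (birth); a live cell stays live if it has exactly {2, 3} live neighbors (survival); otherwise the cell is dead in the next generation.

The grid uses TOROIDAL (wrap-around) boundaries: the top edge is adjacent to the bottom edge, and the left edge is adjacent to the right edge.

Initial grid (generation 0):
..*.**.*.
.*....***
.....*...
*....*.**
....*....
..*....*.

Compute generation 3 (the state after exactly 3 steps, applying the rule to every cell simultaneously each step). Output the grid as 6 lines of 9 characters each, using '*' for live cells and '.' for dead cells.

Answer: .*.....*.
..*.****.
.........
.........
....*....
..*.*....

Derivation:
Simulating step by step:
Generation 0 (given above): 16 live cells
Generation 1: 17 live cells
.***.*...
....*..**
.....*...
....***.*
......**.
....***..
Generation 2: 14 live cells
..**...*.
..*****..
........*
....*....
.........
..***..*.
Generation 3: 10 live cells
(generation 3 grid is the final answer)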